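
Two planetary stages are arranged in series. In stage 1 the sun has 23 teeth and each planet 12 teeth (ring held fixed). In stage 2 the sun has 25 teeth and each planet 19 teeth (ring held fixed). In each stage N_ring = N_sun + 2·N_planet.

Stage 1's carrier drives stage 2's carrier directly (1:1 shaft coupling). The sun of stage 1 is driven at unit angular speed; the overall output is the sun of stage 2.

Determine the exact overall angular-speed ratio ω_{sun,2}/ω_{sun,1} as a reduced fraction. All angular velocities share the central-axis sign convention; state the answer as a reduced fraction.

1012/875

Stage 1: N_ring = 23 + 2·12 = 47
Stage 1: 23(ω_s−ω_c) = −47(ω_r−ω_c),  ω_r=0, ω_s=1
Stage 1: 23(1−ω_c) = −47(0−ω_c)  ⇒  70ω_c = 23  ⇒  ω_c = 23/70
  ⇒ ω_c¹/ω_s¹ = 23/70
Stage 2: N_ring = 25 + 2·19 = 63
Stage 2: 25(ω_s−ω_c) = −63(ω_r−ω_c),  ω_r=0, ω_c=1
Stage 2: ω_s = 1 − (63/25)(0−1) = 88/25
  ⇒ ω_s²/ω_c² = 88/25
Coupling ω_c² = ω_c¹ ⇒ overall = 23/70 × 88/25 = 1012/875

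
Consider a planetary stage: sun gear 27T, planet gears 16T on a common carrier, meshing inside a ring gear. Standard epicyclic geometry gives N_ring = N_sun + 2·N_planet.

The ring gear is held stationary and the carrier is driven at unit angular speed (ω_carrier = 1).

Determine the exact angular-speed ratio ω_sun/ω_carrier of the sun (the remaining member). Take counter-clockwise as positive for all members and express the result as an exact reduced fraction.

N_ring = 27 + 2·16 = 59
27(ω_s−ω_c) = −59(ω_r−ω_c),  ω_r=0, ω_c=1
ω_s = 1 − (59/27)(0−1) = 86/27
ω_s/ω_c = 86/27

86/27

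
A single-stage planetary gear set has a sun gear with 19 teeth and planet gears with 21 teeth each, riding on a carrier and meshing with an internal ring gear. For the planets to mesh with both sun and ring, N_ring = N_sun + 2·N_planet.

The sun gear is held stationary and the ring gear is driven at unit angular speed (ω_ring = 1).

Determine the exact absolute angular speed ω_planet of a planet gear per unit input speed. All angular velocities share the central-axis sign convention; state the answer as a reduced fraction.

N_ring = 19 + 2·21 = 61
19(ω_s−ω_c) = −61(ω_r−ω_c),  ω_s=0, ω_r=1
19(0−ω_c) = −61(1−ω_c)  ⇒  80ω_c = 61  ⇒  ω_c = 61/80
sun–planet: 19·(0−61/80) = −21·(ω_p−ω_c)  ⇒  ω_p−ω_c = −(19/21)·(-61/80) = 1159/1680
ω_p = 61/80 + 1159/1680 = 61/42

61/42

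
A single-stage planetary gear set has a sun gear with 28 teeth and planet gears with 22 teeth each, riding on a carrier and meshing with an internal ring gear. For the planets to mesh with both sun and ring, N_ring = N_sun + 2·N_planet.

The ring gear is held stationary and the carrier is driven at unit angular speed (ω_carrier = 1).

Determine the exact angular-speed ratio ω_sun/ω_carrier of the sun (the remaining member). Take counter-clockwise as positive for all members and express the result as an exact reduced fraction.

25/7

N_ring = 28 + 2·22 = 72
28(ω_s−ω_c) = −72(ω_r−ω_c),  ω_r=0, ω_c=1
ω_s = 1 − (72/28)(0−1) = 25/7
ω_s/ω_c = 25/7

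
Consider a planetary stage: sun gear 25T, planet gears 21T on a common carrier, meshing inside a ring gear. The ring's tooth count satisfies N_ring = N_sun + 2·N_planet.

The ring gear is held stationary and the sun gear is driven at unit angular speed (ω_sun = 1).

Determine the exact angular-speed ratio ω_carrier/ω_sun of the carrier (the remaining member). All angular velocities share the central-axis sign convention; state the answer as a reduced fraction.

N_ring = 25 + 2·21 = 67
25(ω_s−ω_c) = −67(ω_r−ω_c),  ω_r=0, ω_s=1
25(1−ω_c) = −67(0−ω_c)  ⇒  92ω_c = 25  ⇒  ω_c = 25/92
ω_c/ω_s = 25/92

25/92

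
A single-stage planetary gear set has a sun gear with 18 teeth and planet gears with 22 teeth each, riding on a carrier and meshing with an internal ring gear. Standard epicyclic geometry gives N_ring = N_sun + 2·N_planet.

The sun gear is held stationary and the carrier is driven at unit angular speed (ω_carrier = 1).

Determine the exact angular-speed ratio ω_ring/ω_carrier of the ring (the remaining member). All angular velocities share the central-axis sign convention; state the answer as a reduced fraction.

N_ring = 18 + 2·22 = 62
18(ω_s−ω_c) = −62(ω_r−ω_c),  ω_s=0, ω_c=1
ω_r = 1 − (18/62)(0−1) = 40/31
ω_r/ω_c = 40/31

40/31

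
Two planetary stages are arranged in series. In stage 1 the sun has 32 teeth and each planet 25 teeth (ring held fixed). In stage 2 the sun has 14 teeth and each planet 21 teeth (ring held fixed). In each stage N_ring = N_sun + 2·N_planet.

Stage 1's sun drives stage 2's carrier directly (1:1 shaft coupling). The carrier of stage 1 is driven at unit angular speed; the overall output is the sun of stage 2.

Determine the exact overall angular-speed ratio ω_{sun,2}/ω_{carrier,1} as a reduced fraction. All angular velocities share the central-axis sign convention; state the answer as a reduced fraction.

285/16

Stage 1: N_ring = 32 + 2·25 = 82
Stage 1: 32(ω_s−ω_c) = −82(ω_r−ω_c),  ω_r=0, ω_c=1
Stage 1: ω_s = 1 − (82/32)(0−1) = 57/16
  ⇒ ω_s¹/ω_c¹ = 57/16
Stage 2: N_ring = 14 + 2·21 = 56
Stage 2: 14(ω_s−ω_c) = −56(ω_r−ω_c),  ω_r=0, ω_c=1
Stage 2: ω_s = 1 − (56/14)(0−1) = 5
  ⇒ ω_s²/ω_c² = 5
Coupling ω_c² = ω_s¹ ⇒ overall = 57/16 × 5 = 285/16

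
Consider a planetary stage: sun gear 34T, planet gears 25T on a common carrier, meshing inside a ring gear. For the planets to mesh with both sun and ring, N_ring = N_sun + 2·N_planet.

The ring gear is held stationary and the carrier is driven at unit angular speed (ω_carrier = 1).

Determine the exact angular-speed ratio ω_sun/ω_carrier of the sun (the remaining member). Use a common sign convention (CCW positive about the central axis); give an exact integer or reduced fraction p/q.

59/17

N_ring = 34 + 2·25 = 84
34(ω_s−ω_c) = −84(ω_r−ω_c),  ω_r=0, ω_c=1
ω_s = 1 − (84/34)(0−1) = 59/17
ω_s/ω_c = 59/17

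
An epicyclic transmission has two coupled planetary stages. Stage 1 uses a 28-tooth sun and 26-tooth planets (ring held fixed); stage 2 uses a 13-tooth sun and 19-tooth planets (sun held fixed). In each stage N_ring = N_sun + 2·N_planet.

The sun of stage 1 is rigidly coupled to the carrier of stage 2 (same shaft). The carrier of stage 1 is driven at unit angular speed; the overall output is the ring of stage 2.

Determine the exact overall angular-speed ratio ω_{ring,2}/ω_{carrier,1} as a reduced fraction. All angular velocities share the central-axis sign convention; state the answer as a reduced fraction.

Stage 1: N_ring = 28 + 2·26 = 80
Stage 1: 28(ω_s−ω_c) = −80(ω_r−ω_c),  ω_r=0, ω_c=1
Stage 1: ω_s = 1 − (80/28)(0−1) = 27/7
  ⇒ ω_s¹/ω_c¹ = 27/7
Stage 2: N_ring = 13 + 2·19 = 51
Stage 2: 13(ω_s−ω_c) = −51(ω_r−ω_c),  ω_s=0, ω_c=1
Stage 2: ω_r = 1 − (13/51)(0−1) = 64/51
  ⇒ ω_r²/ω_c² = 64/51
Coupling ω_c² = ω_s¹ ⇒ overall = 27/7 × 64/51 = 576/119

576/119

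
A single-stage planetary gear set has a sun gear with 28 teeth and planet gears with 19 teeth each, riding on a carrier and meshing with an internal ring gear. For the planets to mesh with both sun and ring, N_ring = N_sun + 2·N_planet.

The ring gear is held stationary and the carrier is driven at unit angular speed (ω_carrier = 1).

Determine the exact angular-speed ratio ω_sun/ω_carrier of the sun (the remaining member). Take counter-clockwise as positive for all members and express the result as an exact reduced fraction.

N_ring = 28 + 2·19 = 66
28(ω_s−ω_c) = −66(ω_r−ω_c),  ω_r=0, ω_c=1
ω_s = 1 − (66/28)(0−1) = 47/14
ω_s/ω_c = 47/14

47/14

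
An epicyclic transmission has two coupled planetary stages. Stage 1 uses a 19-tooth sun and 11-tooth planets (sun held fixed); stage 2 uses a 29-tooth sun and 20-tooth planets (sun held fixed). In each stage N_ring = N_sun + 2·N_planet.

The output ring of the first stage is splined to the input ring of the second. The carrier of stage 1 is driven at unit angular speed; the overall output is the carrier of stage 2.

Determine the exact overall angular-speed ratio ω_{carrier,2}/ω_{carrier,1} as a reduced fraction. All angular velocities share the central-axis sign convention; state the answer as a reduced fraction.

2070/2009

Stage 1: N_ring = 19 + 2·11 = 41
Stage 1: 19(ω_s−ω_c) = −41(ω_r−ω_c),  ω_s=0, ω_c=1
Stage 1: ω_r = 1 − (19/41)(0−1) = 60/41
  ⇒ ω_r¹/ω_c¹ = 60/41
Stage 2: N_ring = 29 + 2·20 = 69
Stage 2: 29(ω_s−ω_c) = −69(ω_r−ω_c),  ω_s=0, ω_r=1
Stage 2: 29(0−ω_c) = −69(1−ω_c)  ⇒  98ω_c = 69  ⇒  ω_c = 69/98
  ⇒ ω_c²/ω_r² = 69/98
Coupling ω_r² = ω_r¹ ⇒ overall = 60/41 × 69/98 = 2070/2009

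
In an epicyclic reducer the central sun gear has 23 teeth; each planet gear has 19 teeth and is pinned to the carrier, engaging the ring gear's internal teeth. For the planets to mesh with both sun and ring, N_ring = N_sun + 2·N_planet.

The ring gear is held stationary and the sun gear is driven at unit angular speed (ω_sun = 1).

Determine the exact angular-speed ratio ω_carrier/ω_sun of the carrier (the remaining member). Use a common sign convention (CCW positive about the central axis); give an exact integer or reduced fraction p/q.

23/84

N_ring = 23 + 2·19 = 61
23(ω_s−ω_c) = −61(ω_r−ω_c),  ω_r=0, ω_s=1
23(1−ω_c) = −61(0−ω_c)  ⇒  84ω_c = 23  ⇒  ω_c = 23/84
ω_c/ω_s = 23/84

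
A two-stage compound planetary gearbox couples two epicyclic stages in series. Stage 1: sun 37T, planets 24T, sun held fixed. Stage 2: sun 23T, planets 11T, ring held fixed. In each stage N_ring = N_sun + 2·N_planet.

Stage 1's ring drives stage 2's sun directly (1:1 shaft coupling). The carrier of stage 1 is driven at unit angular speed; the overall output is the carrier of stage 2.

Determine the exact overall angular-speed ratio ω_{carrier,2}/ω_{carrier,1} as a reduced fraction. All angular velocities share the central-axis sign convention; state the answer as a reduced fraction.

1403/2890

Stage 1: N_ring = 37 + 2·24 = 85
Stage 1: 37(ω_s−ω_c) = −85(ω_r−ω_c),  ω_s=0, ω_c=1
Stage 1: ω_r = 1 − (37/85)(0−1) = 122/85
  ⇒ ω_r¹/ω_c¹ = 122/85
Stage 2: N_ring = 23 + 2·11 = 45
Stage 2: 23(ω_s−ω_c) = −45(ω_r−ω_c),  ω_r=0, ω_s=1
Stage 2: 23(1−ω_c) = −45(0−ω_c)  ⇒  68ω_c = 23  ⇒  ω_c = 23/68
  ⇒ ω_c²/ω_s² = 23/68
Coupling ω_s² = ω_r¹ ⇒ overall = 122/85 × 23/68 = 1403/2890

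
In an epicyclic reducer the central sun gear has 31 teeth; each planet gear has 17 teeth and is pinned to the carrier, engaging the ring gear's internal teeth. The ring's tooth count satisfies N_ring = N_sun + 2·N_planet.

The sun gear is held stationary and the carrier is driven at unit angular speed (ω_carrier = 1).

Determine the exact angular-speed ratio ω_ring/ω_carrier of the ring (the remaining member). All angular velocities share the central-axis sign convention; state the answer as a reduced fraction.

96/65

N_ring = 31 + 2·17 = 65
31(ω_s−ω_c) = −65(ω_r−ω_c),  ω_s=0, ω_c=1
ω_r = 1 − (31/65)(0−1) = 96/65
ω_r/ω_c = 96/65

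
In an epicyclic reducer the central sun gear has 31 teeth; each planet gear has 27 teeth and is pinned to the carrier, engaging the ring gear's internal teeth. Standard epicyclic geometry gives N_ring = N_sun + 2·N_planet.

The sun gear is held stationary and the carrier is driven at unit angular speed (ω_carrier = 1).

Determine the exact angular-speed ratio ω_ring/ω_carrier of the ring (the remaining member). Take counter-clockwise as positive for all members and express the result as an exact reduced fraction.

N_ring = 31 + 2·27 = 85
31(ω_s−ω_c) = −85(ω_r−ω_c),  ω_s=0, ω_c=1
ω_r = 1 − (31/85)(0−1) = 116/85
ω_r/ω_c = 116/85

116/85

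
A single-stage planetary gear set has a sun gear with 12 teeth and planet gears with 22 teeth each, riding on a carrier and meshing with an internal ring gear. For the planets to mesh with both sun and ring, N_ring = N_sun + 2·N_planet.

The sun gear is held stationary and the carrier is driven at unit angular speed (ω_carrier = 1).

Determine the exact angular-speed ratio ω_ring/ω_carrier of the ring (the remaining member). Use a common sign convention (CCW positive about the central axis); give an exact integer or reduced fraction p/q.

17/14

N_ring = 12 + 2·22 = 56
12(ω_s−ω_c) = −56(ω_r−ω_c),  ω_s=0, ω_c=1
ω_r = 1 − (12/56)(0−1) = 17/14
ω_r/ω_c = 17/14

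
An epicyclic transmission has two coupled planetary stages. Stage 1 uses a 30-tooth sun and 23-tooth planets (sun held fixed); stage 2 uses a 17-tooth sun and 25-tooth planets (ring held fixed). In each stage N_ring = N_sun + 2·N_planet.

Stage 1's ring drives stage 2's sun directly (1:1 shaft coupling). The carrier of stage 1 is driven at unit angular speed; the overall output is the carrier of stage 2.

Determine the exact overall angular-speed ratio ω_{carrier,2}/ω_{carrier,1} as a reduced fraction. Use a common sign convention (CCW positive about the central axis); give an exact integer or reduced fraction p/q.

901/3192

Stage 1: N_ring = 30 + 2·23 = 76
Stage 1: 30(ω_s−ω_c) = −76(ω_r−ω_c),  ω_s=0, ω_c=1
Stage 1: ω_r = 1 − (30/76)(0−1) = 53/38
  ⇒ ω_r¹/ω_c¹ = 53/38
Stage 2: N_ring = 17 + 2·25 = 67
Stage 2: 17(ω_s−ω_c) = −67(ω_r−ω_c),  ω_r=0, ω_s=1
Stage 2: 17(1−ω_c) = −67(0−ω_c)  ⇒  84ω_c = 17  ⇒  ω_c = 17/84
  ⇒ ω_c²/ω_s² = 17/84
Coupling ω_s² = ω_r¹ ⇒ overall = 53/38 × 17/84 = 901/3192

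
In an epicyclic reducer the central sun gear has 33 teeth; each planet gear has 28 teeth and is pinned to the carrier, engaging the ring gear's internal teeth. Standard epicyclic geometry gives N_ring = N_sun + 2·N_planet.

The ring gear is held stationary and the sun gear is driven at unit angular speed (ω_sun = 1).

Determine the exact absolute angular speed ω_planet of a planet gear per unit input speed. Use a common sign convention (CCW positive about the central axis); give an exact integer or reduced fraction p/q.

-33/56

N_ring = 33 + 2·28 = 89
33(ω_s−ω_c) = −89(ω_r−ω_c),  ω_r=0, ω_s=1
33(1−ω_c) = −89(0−ω_c)  ⇒  122ω_c = 33  ⇒  ω_c = 33/122
sun–planet: 33·(1−33/122) = −28·(ω_p−ω_c)  ⇒  ω_p−ω_c = −(33/28)·(89/122) = -2937/3416
ω_p = 33/122 − 2937/3416 = -33/56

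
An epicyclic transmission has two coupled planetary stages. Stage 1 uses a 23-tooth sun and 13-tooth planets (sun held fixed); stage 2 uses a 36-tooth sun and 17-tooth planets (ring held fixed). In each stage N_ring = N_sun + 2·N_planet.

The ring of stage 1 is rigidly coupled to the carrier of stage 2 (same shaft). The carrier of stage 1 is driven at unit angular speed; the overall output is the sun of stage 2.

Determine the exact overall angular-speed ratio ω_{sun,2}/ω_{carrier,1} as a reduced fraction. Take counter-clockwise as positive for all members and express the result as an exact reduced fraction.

212/49

Stage 1: N_ring = 23 + 2·13 = 49
Stage 1: 23(ω_s−ω_c) = −49(ω_r−ω_c),  ω_s=0, ω_c=1
Stage 1: ω_r = 1 − (23/49)(0−1) = 72/49
  ⇒ ω_r¹/ω_c¹ = 72/49
Stage 2: N_ring = 36 + 2·17 = 70
Stage 2: 36(ω_s−ω_c) = −70(ω_r−ω_c),  ω_r=0, ω_c=1
Stage 2: ω_s = 1 − (70/36)(0−1) = 53/18
  ⇒ ω_s²/ω_c² = 53/18
Coupling ω_c² = ω_r¹ ⇒ overall = 72/49 × 53/18 = 212/49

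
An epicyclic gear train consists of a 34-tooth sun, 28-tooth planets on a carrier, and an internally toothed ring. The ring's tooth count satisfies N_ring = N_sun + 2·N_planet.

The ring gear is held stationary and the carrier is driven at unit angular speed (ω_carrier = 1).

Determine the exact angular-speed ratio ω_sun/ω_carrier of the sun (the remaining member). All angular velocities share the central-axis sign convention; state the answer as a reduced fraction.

N_ring = 34 + 2·28 = 90
34(ω_s−ω_c) = −90(ω_r−ω_c),  ω_r=0, ω_c=1
ω_s = 1 − (90/34)(0−1) = 62/17
ω_s/ω_c = 62/17

62/17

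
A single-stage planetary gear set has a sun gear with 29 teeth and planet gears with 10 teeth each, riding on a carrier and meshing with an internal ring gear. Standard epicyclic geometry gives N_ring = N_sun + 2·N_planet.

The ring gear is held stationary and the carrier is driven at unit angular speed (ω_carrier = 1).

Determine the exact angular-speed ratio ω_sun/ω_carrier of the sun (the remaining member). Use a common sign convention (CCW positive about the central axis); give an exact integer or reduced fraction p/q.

78/29

N_ring = 29 + 2·10 = 49
29(ω_s−ω_c) = −49(ω_r−ω_c),  ω_r=0, ω_c=1
ω_s = 1 − (49/29)(0−1) = 78/29
ω_s/ω_c = 78/29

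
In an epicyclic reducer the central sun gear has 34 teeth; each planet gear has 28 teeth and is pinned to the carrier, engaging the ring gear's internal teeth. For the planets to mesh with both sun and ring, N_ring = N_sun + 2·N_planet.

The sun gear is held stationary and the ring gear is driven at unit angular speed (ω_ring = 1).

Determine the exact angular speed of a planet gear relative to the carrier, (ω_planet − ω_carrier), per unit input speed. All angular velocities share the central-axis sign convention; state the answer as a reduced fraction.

N_ring = 34 + 2·28 = 90
34(ω_s−ω_c) = −90(ω_r−ω_c),  ω_s=0, ω_r=1
34(0−ω_c) = −90(1−ω_c)  ⇒  124ω_c = 90  ⇒  ω_c = 45/62
sun–planet: 34·(0−45/62) = −28·(ω_p−ω_c)  ⇒  ω_p−ω_c = −(34/28)·(-45/62) = 765/868

765/868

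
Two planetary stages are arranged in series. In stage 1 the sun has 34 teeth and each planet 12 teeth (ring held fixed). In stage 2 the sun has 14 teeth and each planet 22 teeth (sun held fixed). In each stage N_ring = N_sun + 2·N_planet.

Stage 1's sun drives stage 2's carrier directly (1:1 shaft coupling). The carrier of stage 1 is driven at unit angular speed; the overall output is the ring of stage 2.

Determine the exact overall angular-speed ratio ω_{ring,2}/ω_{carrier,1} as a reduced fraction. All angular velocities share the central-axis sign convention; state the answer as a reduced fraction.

Stage 1: N_ring = 34 + 2·12 = 58
Stage 1: 34(ω_s−ω_c) = −58(ω_r−ω_c),  ω_r=0, ω_c=1
Stage 1: ω_s = 1 − (58/34)(0−1) = 46/17
  ⇒ ω_s¹/ω_c¹ = 46/17
Stage 2: N_ring = 14 + 2·22 = 58
Stage 2: 14(ω_s−ω_c) = −58(ω_r−ω_c),  ω_s=0, ω_c=1
Stage 2: ω_r = 1 − (14/58)(0−1) = 36/29
  ⇒ ω_r²/ω_c² = 36/29
Coupling ω_c² = ω_s¹ ⇒ overall = 46/17 × 36/29 = 1656/493

1656/493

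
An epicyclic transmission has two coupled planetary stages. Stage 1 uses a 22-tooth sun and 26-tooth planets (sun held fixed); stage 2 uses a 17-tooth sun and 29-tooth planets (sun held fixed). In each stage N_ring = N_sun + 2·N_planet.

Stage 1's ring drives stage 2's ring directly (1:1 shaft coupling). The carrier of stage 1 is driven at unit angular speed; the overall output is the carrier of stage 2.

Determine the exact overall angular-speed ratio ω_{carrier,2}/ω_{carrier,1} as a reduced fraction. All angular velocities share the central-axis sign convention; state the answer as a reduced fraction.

900/851

Stage 1: N_ring = 22 + 2·26 = 74
Stage 1: 22(ω_s−ω_c) = −74(ω_r−ω_c),  ω_s=0, ω_c=1
Stage 1: ω_r = 1 − (22/74)(0−1) = 48/37
  ⇒ ω_r¹/ω_c¹ = 48/37
Stage 2: N_ring = 17 + 2·29 = 75
Stage 2: 17(ω_s−ω_c) = −75(ω_r−ω_c),  ω_s=0, ω_r=1
Stage 2: 17(0−ω_c) = −75(1−ω_c)  ⇒  92ω_c = 75  ⇒  ω_c = 75/92
  ⇒ ω_c²/ω_r² = 75/92
Coupling ω_r² = ω_r¹ ⇒ overall = 48/37 × 75/92 = 900/851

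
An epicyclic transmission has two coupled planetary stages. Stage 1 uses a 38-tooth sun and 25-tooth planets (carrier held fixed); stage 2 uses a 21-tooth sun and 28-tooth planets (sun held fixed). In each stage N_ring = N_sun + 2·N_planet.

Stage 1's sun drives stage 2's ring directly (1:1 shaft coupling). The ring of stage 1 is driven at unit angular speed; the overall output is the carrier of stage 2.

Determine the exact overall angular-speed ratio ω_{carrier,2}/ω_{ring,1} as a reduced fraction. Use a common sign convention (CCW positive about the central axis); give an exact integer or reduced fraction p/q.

Stage 1: N_ring = 38 + 2·25 = 88
Stage 1: 38(ω_s−ω_c) = −88(ω_r−ω_c),  ω_c=0, ω_r=1
Stage 1: ω_s = 0 − (88/38)(1−0) = -44/19
  ⇒ ω_s¹/ω_r¹ = -44/19
Stage 2: N_ring = 21 + 2·28 = 77
Stage 2: 21(ω_s−ω_c) = −77(ω_r−ω_c),  ω_s=0, ω_r=1
Stage 2: 21(0−ω_c) = −77(1−ω_c)  ⇒  98ω_c = 77  ⇒  ω_c = 11/14
  ⇒ ω_c²/ω_r² = 11/14
Coupling ω_r² = ω_s¹ ⇒ overall = -44/19 × 11/14 = -242/133

-242/133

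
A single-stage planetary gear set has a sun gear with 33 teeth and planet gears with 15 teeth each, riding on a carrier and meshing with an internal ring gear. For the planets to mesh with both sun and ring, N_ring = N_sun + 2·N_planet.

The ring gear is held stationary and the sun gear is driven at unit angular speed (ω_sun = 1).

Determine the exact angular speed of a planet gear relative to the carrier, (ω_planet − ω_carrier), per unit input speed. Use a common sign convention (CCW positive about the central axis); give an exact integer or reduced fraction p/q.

N_ring = 33 + 2·15 = 63
33(ω_s−ω_c) = −63(ω_r−ω_c),  ω_r=0, ω_s=1
33(1−ω_c) = −63(0−ω_c)  ⇒  96ω_c = 33  ⇒  ω_c = 11/32
sun–planet: 33·(1−11/32) = −15·(ω_p−ω_c)  ⇒  ω_p−ω_c = −(33/15)·(21/32) = -231/160

-231/160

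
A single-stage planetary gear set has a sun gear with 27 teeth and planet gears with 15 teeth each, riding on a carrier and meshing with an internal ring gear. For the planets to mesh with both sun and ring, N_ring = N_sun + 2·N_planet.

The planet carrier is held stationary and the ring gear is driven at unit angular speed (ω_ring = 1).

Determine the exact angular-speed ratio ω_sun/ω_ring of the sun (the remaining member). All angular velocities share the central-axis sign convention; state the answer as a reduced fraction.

-19/9

N_ring = 27 + 2·15 = 57
27(ω_s−ω_c) = −57(ω_r−ω_c),  ω_c=0, ω_r=1
ω_s = 0 − (57/27)(1−0) = -19/9
ω_s/ω_r = -19/9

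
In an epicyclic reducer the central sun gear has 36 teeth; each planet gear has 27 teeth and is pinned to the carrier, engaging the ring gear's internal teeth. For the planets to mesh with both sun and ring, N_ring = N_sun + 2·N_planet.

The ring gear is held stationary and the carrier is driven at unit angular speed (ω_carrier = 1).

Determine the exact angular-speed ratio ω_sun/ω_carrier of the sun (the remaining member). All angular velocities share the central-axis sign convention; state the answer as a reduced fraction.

N_ring = 36 + 2·27 = 90
36(ω_s−ω_c) = −90(ω_r−ω_c),  ω_r=0, ω_c=1
ω_s = 1 − (90/36)(0−1) = 7/2
ω_s/ω_c = 7/2

7/2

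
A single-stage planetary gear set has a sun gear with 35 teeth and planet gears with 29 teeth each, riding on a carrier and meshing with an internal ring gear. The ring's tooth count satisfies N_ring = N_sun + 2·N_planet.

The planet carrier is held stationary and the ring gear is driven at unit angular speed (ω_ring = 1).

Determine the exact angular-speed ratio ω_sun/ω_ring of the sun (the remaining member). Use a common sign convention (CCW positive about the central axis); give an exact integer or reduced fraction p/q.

N_ring = 35 + 2·29 = 93
35(ω_s−ω_c) = −93(ω_r−ω_c),  ω_c=0, ω_r=1
ω_s = 0 − (93/35)(1−0) = -93/35
ω_s/ω_r = -93/35

-93/35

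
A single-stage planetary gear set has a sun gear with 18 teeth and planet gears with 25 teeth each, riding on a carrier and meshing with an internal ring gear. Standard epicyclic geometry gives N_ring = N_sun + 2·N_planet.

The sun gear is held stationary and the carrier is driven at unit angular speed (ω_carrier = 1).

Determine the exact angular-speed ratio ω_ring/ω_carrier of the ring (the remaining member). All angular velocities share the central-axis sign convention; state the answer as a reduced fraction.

43/34

N_ring = 18 + 2·25 = 68
18(ω_s−ω_c) = −68(ω_r−ω_c),  ω_s=0, ω_c=1
ω_r = 1 − (18/68)(0−1) = 43/34
ω_r/ω_c = 43/34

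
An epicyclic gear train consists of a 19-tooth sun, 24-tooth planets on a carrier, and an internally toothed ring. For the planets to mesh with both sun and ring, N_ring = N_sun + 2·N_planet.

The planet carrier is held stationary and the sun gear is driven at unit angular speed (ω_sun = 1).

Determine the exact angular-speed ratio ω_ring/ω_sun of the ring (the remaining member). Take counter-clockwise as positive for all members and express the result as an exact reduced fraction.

-19/67

N_ring = 19 + 2·24 = 67
19(ω_s−ω_c) = −67(ω_r−ω_c),  ω_c=0, ω_s=1
ω_r = 0 − (19/67)(1−0) = -19/67
ω_r/ω_s = -19/67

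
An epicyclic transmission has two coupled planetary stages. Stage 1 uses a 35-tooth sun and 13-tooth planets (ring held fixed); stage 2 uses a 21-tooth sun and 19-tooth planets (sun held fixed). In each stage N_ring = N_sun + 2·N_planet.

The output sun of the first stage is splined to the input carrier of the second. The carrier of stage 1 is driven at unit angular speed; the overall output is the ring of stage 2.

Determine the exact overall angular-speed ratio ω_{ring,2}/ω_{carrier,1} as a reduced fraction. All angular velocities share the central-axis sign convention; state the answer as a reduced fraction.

Stage 1: N_ring = 35 + 2·13 = 61
Stage 1: 35(ω_s−ω_c) = −61(ω_r−ω_c),  ω_r=0, ω_c=1
Stage 1: ω_s = 1 − (61/35)(0−1) = 96/35
  ⇒ ω_s¹/ω_c¹ = 96/35
Stage 2: N_ring = 21 + 2·19 = 59
Stage 2: 21(ω_s−ω_c) = −59(ω_r−ω_c),  ω_s=0, ω_c=1
Stage 2: ω_r = 1 − (21/59)(0−1) = 80/59
  ⇒ ω_r²/ω_c² = 80/59
Coupling ω_c² = ω_s¹ ⇒ overall = 96/35 × 80/59 = 1536/413

1536/413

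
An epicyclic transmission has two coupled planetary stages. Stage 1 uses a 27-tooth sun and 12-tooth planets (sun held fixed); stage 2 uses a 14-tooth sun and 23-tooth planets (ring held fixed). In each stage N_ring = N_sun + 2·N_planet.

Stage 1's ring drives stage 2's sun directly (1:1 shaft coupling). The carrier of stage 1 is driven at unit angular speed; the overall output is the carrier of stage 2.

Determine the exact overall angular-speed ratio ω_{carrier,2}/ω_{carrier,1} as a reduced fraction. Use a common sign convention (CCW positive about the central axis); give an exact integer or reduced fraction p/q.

182/629

Stage 1: N_ring = 27 + 2·12 = 51
Stage 1: 27(ω_s−ω_c) = −51(ω_r−ω_c),  ω_s=0, ω_c=1
Stage 1: ω_r = 1 − (27/51)(0−1) = 26/17
  ⇒ ω_r¹/ω_c¹ = 26/17
Stage 2: N_ring = 14 + 2·23 = 60
Stage 2: 14(ω_s−ω_c) = −60(ω_r−ω_c),  ω_r=0, ω_s=1
Stage 2: 14(1−ω_c) = −60(0−ω_c)  ⇒  74ω_c = 14  ⇒  ω_c = 7/37
  ⇒ ω_c²/ω_s² = 7/37
Coupling ω_s² = ω_r¹ ⇒ overall = 26/17 × 7/37 = 182/629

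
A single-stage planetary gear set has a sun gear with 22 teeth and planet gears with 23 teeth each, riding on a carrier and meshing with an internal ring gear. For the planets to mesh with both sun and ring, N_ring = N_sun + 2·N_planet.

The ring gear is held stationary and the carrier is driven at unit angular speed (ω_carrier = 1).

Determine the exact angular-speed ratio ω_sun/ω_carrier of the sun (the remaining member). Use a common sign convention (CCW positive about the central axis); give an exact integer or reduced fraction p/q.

45/11

N_ring = 22 + 2·23 = 68
22(ω_s−ω_c) = −68(ω_r−ω_c),  ω_r=0, ω_c=1
ω_s = 1 − (68/22)(0−1) = 45/11
ω_s/ω_c = 45/11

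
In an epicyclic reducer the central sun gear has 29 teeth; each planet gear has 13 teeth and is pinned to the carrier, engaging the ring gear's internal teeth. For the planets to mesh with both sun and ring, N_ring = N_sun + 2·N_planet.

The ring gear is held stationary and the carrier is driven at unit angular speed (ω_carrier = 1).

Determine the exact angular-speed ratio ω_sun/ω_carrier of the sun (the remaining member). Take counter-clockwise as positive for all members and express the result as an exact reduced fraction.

N_ring = 29 + 2·13 = 55
29(ω_s−ω_c) = −55(ω_r−ω_c),  ω_r=0, ω_c=1
ω_s = 1 − (55/29)(0−1) = 84/29
ω_s/ω_c = 84/29

84/29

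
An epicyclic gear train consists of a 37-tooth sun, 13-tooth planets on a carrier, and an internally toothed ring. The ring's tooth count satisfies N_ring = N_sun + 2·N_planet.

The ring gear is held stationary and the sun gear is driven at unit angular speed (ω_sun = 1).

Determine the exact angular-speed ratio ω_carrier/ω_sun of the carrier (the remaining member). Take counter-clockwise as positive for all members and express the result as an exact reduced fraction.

N_ring = 37 + 2·13 = 63
37(ω_s−ω_c) = −63(ω_r−ω_c),  ω_r=0, ω_s=1
37(1−ω_c) = −63(0−ω_c)  ⇒  100ω_c = 37  ⇒  ω_c = 37/100
ω_c/ω_s = 37/100

37/100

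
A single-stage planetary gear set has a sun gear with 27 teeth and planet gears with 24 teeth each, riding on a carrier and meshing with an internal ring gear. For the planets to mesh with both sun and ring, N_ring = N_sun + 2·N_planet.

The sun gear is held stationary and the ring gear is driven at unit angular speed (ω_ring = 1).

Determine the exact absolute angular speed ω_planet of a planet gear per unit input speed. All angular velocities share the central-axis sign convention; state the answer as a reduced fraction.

25/16

N_ring = 27 + 2·24 = 75
27(ω_s−ω_c) = −75(ω_r−ω_c),  ω_s=0, ω_r=1
27(0−ω_c) = −75(1−ω_c)  ⇒  102ω_c = 75  ⇒  ω_c = 25/34
sun–planet: 27·(0−25/34) = −24·(ω_p−ω_c)  ⇒  ω_p−ω_c = −(27/24)·(-25/34) = 225/272
ω_p = 25/34 + 225/272 = 25/16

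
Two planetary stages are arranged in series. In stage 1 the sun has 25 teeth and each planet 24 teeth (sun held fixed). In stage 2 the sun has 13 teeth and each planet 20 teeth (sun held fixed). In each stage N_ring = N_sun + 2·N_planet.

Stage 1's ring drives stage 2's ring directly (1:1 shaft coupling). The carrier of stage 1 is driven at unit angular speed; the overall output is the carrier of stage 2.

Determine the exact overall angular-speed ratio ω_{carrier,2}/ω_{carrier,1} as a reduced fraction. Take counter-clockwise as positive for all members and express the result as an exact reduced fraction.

2597/2409

Stage 1: N_ring = 25 + 2·24 = 73
Stage 1: 25(ω_s−ω_c) = −73(ω_r−ω_c),  ω_s=0, ω_c=1
Stage 1: ω_r = 1 − (25/73)(0−1) = 98/73
  ⇒ ω_r¹/ω_c¹ = 98/73
Stage 2: N_ring = 13 + 2·20 = 53
Stage 2: 13(ω_s−ω_c) = −53(ω_r−ω_c),  ω_s=0, ω_r=1
Stage 2: 13(0−ω_c) = −53(1−ω_c)  ⇒  66ω_c = 53  ⇒  ω_c = 53/66
  ⇒ ω_c²/ω_r² = 53/66
Coupling ω_r² = ω_r¹ ⇒ overall = 98/73 × 53/66 = 2597/2409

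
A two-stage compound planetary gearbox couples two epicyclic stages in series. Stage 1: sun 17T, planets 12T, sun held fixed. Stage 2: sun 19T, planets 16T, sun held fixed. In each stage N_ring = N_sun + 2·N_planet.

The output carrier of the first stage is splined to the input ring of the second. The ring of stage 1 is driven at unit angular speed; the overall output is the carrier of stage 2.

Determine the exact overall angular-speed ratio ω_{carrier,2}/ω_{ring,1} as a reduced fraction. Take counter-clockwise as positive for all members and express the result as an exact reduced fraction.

2091/4060

Stage 1: N_ring = 17 + 2·12 = 41
Stage 1: 17(ω_s−ω_c) = −41(ω_r−ω_c),  ω_s=0, ω_r=1
Stage 1: 17(0−ω_c) = −41(1−ω_c)  ⇒  58ω_c = 41  ⇒  ω_c = 41/58
  ⇒ ω_c¹/ω_r¹ = 41/58
Stage 2: N_ring = 19 + 2·16 = 51
Stage 2: 19(ω_s−ω_c) = −51(ω_r−ω_c),  ω_s=0, ω_r=1
Stage 2: 19(0−ω_c) = −51(1−ω_c)  ⇒  70ω_c = 51  ⇒  ω_c = 51/70
  ⇒ ω_c²/ω_r² = 51/70
Coupling ω_r² = ω_c¹ ⇒ overall = 41/58 × 51/70 = 2091/4060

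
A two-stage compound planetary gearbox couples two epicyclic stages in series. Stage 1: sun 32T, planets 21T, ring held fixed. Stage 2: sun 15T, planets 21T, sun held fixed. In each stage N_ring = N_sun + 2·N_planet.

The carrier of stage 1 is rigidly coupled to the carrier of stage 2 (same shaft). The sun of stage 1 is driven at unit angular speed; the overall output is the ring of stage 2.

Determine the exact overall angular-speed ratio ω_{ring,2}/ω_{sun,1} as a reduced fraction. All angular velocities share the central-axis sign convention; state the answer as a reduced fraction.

384/1007

Stage 1: N_ring = 32 + 2·21 = 74
Stage 1: 32(ω_s−ω_c) = −74(ω_r−ω_c),  ω_r=0, ω_s=1
Stage 1: 32(1−ω_c) = −74(0−ω_c)  ⇒  106ω_c = 32  ⇒  ω_c = 16/53
  ⇒ ω_c¹/ω_s¹ = 16/53
Stage 2: N_ring = 15 + 2·21 = 57
Stage 2: 15(ω_s−ω_c) = −57(ω_r−ω_c),  ω_s=0, ω_c=1
Stage 2: ω_r = 1 − (15/57)(0−1) = 24/19
  ⇒ ω_r²/ω_c² = 24/19
Coupling ω_c² = ω_c¹ ⇒ overall = 16/53 × 24/19 = 384/1007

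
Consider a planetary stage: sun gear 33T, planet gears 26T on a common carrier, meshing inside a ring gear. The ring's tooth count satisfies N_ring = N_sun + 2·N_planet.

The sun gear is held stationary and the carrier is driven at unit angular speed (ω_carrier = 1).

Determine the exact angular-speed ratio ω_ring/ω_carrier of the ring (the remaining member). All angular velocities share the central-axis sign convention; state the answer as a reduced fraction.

N_ring = 33 + 2·26 = 85
33(ω_s−ω_c) = −85(ω_r−ω_c),  ω_s=0, ω_c=1
ω_r = 1 − (33/85)(0−1) = 118/85
ω_r/ω_c = 118/85

118/85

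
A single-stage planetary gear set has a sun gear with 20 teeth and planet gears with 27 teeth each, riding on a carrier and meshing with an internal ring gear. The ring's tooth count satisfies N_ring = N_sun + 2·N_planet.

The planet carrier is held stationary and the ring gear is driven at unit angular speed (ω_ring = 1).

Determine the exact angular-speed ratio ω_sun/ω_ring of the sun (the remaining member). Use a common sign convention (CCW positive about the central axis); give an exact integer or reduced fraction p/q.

N_ring = 20 + 2·27 = 74
20(ω_s−ω_c) = −74(ω_r−ω_c),  ω_c=0, ω_r=1
ω_s = 0 − (74/20)(1−0) = -37/10
ω_s/ω_r = -37/10

-37/10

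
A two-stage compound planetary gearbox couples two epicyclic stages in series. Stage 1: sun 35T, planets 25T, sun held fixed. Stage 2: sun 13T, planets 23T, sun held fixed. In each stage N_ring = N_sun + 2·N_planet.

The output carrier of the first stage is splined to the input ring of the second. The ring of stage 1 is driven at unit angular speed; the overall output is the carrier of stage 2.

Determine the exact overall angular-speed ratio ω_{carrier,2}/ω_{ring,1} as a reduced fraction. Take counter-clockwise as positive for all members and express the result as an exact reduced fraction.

1003/1728

Stage 1: N_ring = 35 + 2·25 = 85
Stage 1: 35(ω_s−ω_c) = −85(ω_r−ω_c),  ω_s=0, ω_r=1
Stage 1: 35(0−ω_c) = −85(1−ω_c)  ⇒  120ω_c = 85  ⇒  ω_c = 17/24
  ⇒ ω_c¹/ω_r¹ = 17/24
Stage 2: N_ring = 13 + 2·23 = 59
Stage 2: 13(ω_s−ω_c) = −59(ω_r−ω_c),  ω_s=0, ω_r=1
Stage 2: 13(0−ω_c) = −59(1−ω_c)  ⇒  72ω_c = 59  ⇒  ω_c = 59/72
  ⇒ ω_c²/ω_r² = 59/72
Coupling ω_r² = ω_c¹ ⇒ overall = 17/24 × 59/72 = 1003/1728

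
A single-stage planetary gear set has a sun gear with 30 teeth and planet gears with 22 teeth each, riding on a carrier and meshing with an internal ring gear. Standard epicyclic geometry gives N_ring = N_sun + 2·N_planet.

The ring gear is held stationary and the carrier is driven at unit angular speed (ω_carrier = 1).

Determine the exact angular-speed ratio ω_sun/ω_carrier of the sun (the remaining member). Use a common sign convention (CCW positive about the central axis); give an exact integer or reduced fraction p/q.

52/15

N_ring = 30 + 2·22 = 74
30(ω_s−ω_c) = −74(ω_r−ω_c),  ω_r=0, ω_c=1
ω_s = 1 − (74/30)(0−1) = 52/15
ω_s/ω_c = 52/15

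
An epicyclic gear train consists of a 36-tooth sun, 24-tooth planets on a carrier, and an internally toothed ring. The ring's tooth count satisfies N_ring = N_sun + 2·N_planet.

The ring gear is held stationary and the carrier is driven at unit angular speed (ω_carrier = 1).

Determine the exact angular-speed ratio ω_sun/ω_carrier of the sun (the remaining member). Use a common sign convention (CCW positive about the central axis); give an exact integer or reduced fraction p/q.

10/3

N_ring = 36 + 2·24 = 84
36(ω_s−ω_c) = −84(ω_r−ω_c),  ω_r=0, ω_c=1
ω_s = 1 − (84/36)(0−1) = 10/3
ω_s/ω_c = 10/3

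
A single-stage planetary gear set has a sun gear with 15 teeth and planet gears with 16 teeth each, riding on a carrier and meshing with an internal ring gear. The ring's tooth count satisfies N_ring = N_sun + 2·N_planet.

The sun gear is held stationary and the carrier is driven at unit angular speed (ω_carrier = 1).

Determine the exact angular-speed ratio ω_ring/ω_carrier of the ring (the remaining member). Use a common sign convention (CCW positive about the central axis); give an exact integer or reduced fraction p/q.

62/47

N_ring = 15 + 2·16 = 47
15(ω_s−ω_c) = −47(ω_r−ω_c),  ω_s=0, ω_c=1
ω_r = 1 − (15/47)(0−1) = 62/47
ω_r/ω_c = 62/47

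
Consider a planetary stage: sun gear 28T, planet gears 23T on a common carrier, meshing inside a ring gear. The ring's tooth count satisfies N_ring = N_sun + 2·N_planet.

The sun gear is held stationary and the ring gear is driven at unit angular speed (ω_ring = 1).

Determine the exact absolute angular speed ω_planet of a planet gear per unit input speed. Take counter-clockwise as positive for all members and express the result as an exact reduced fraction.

N_ring = 28 + 2·23 = 74
28(ω_s−ω_c) = −74(ω_r−ω_c),  ω_s=0, ω_r=1
28(0−ω_c) = −74(1−ω_c)  ⇒  102ω_c = 74  ⇒  ω_c = 37/51
sun–planet: 28·(0−37/51) = −23·(ω_p−ω_c)  ⇒  ω_p−ω_c = −(28/23)·(-37/51) = 1036/1173
ω_p = 37/51 + 1036/1173 = 37/23

37/23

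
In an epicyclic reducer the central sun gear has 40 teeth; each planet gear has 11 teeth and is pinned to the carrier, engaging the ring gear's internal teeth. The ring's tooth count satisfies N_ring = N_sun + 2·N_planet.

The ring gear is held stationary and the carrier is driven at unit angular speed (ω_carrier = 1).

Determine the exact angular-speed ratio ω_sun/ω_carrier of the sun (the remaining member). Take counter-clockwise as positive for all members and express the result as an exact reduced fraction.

51/20

N_ring = 40 + 2·11 = 62
40(ω_s−ω_c) = −62(ω_r−ω_c),  ω_r=0, ω_c=1
ω_s = 1 − (62/40)(0−1) = 51/20
ω_s/ω_c = 51/20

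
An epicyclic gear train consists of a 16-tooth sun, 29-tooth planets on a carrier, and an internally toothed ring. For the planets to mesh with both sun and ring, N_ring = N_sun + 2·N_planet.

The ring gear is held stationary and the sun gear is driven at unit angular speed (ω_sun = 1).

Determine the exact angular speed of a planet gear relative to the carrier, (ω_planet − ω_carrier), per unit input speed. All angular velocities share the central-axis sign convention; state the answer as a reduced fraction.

-592/1305

N_ring = 16 + 2·29 = 74
16(ω_s−ω_c) = −74(ω_r−ω_c),  ω_r=0, ω_s=1
16(1−ω_c) = −74(0−ω_c)  ⇒  90ω_c = 16  ⇒  ω_c = 8/45
sun–planet: 16·(1−8/45) = −29·(ω_p−ω_c)  ⇒  ω_p−ω_c = −(16/29)·(37/45) = -592/1305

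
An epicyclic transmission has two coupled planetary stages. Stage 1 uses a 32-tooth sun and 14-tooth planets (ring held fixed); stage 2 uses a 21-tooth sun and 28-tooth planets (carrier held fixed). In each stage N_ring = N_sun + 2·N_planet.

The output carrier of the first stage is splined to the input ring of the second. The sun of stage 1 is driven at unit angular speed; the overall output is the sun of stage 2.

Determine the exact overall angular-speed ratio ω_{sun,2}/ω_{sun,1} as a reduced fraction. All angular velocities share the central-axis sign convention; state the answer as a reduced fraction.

-88/69

Stage 1: N_ring = 32 + 2·14 = 60
Stage 1: 32(ω_s−ω_c) = −60(ω_r−ω_c),  ω_r=0, ω_s=1
Stage 1: 32(1−ω_c) = −60(0−ω_c)  ⇒  92ω_c = 32  ⇒  ω_c = 8/23
  ⇒ ω_c¹/ω_s¹ = 8/23
Stage 2: N_ring = 21 + 2·28 = 77
Stage 2: 21(ω_s−ω_c) = −77(ω_r−ω_c),  ω_c=0, ω_r=1
Stage 2: ω_s = 0 − (77/21)(1−0) = -11/3
  ⇒ ω_s²/ω_r² = -11/3
Coupling ω_r² = ω_c¹ ⇒ overall = 8/23 × -11/3 = -88/69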